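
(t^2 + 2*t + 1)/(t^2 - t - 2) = (t + 1)/(t - 2)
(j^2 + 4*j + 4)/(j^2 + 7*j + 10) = (j + 2)/(j + 5)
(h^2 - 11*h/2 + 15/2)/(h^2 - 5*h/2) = (h - 3)/h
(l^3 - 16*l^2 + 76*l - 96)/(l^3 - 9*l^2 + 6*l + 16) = (l - 6)/(l + 1)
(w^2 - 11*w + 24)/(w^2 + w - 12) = (w - 8)/(w + 4)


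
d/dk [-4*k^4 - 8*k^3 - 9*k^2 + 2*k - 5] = -16*k^3 - 24*k^2 - 18*k + 2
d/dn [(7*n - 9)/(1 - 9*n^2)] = (63*n^2 - 162*n + 7)/(81*n^4 - 18*n^2 + 1)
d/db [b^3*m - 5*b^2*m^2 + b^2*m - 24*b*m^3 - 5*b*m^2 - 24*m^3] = m*(3*b^2 - 10*b*m + 2*b - 24*m^2 - 5*m)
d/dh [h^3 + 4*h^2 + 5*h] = 3*h^2 + 8*h + 5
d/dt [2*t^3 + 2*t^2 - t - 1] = 6*t^2 + 4*t - 1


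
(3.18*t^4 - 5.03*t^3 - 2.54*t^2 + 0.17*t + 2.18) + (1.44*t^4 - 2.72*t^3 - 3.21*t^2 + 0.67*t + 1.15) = 4.62*t^4 - 7.75*t^3 - 5.75*t^2 + 0.84*t + 3.33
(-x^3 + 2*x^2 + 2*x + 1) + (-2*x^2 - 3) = -x^3 + 2*x - 2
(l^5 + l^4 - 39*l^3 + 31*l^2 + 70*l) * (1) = l^5 + l^4 - 39*l^3 + 31*l^2 + 70*l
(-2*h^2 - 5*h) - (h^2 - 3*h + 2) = -3*h^2 - 2*h - 2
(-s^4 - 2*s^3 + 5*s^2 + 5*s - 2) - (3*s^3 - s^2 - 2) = -s^4 - 5*s^3 + 6*s^2 + 5*s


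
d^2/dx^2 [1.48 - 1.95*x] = 0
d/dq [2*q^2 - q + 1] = 4*q - 1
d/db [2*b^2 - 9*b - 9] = 4*b - 9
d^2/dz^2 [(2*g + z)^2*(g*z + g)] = 2*g*(4*g + 3*z + 1)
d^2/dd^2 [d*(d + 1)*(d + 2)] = 6*d + 6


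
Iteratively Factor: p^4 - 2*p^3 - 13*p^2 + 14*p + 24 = (p + 3)*(p^3 - 5*p^2 + 2*p + 8) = (p + 1)*(p + 3)*(p^2 - 6*p + 8) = (p - 2)*(p + 1)*(p + 3)*(p - 4)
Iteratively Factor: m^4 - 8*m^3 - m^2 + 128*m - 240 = (m + 4)*(m^3 - 12*m^2 + 47*m - 60) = (m - 3)*(m + 4)*(m^2 - 9*m + 20) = (m - 4)*(m - 3)*(m + 4)*(m - 5)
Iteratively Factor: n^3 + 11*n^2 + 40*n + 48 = (n + 4)*(n^2 + 7*n + 12) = (n + 4)^2*(n + 3)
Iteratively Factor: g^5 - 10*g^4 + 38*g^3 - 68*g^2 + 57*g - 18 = (g - 3)*(g^4 - 7*g^3 + 17*g^2 - 17*g + 6) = (g - 3)*(g - 1)*(g^3 - 6*g^2 + 11*g - 6) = (g - 3)^2*(g - 1)*(g^2 - 3*g + 2) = (g - 3)^2*(g - 1)^2*(g - 2)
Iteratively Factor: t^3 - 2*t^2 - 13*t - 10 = (t + 2)*(t^2 - 4*t - 5) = (t - 5)*(t + 2)*(t + 1)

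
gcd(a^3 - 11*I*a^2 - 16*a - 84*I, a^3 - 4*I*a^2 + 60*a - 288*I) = a - 6*I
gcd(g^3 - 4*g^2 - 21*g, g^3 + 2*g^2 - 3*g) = g^2 + 3*g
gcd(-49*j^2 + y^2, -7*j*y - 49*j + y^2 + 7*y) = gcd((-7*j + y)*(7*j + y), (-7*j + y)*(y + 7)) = -7*j + y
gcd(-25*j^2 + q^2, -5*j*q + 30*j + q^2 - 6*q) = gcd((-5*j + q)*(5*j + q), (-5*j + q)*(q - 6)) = -5*j + q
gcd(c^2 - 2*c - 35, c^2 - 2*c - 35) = c^2 - 2*c - 35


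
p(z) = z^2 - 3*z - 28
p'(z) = 2*z - 3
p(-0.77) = -25.10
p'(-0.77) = -4.54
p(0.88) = -29.87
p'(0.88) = -1.24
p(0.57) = -29.39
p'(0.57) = -1.86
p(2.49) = -29.27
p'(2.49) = 1.98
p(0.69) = -29.59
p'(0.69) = -1.62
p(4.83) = -19.16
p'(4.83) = 6.66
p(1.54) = -30.25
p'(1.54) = 0.08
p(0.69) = -29.59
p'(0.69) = -1.62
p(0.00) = -28.00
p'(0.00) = -3.00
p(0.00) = -28.00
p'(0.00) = -3.00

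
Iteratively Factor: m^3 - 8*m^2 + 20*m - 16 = (m - 4)*(m^2 - 4*m + 4) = (m - 4)*(m - 2)*(m - 2)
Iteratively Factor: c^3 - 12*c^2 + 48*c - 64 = (c - 4)*(c^2 - 8*c + 16) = (c - 4)^2*(c - 4)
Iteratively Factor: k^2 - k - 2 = (k - 2)*(k + 1)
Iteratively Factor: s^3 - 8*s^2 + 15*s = (s - 5)*(s^2 - 3*s) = (s - 5)*(s - 3)*(s)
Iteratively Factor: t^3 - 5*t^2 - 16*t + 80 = (t - 5)*(t^2 - 16) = (t - 5)*(t + 4)*(t - 4)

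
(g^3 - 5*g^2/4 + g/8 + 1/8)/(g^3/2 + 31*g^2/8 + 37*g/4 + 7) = (8*g^3 - 10*g^2 + g + 1)/(4*g^3 + 31*g^2 + 74*g + 56)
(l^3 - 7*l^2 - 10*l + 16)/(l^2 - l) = l - 6 - 16/l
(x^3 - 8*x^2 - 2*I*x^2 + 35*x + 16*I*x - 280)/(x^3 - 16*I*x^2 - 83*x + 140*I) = (x^2 + x*(-8 + 5*I) - 40*I)/(x^2 - 9*I*x - 20)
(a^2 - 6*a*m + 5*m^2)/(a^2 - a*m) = (a - 5*m)/a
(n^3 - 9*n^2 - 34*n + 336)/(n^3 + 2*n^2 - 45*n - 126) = (n - 8)/(n + 3)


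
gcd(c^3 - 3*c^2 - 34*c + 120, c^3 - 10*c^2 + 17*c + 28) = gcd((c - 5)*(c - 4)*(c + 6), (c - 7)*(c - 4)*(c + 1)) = c - 4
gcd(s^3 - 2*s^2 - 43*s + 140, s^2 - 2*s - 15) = s - 5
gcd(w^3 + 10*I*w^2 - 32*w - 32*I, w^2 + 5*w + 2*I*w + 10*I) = w + 2*I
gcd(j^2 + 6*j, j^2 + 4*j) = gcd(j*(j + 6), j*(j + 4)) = j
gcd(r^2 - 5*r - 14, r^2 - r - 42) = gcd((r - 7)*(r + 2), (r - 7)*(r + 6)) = r - 7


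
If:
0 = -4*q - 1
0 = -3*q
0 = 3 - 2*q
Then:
No Solution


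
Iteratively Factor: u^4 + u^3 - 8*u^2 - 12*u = (u)*(u^3 + u^2 - 8*u - 12) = u*(u + 2)*(u^2 - u - 6) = u*(u - 3)*(u + 2)*(u + 2)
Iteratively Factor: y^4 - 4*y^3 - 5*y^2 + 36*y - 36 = (y - 3)*(y^3 - y^2 - 8*y + 12) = (y - 3)*(y - 2)*(y^2 + y - 6) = (y - 3)*(y - 2)*(y + 3)*(y - 2)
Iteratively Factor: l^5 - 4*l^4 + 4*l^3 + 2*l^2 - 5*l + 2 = (l - 1)*(l^4 - 3*l^3 + l^2 + 3*l - 2) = (l - 2)*(l - 1)*(l^3 - l^2 - l + 1) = (l - 2)*(l - 1)*(l + 1)*(l^2 - 2*l + 1) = (l - 2)*(l - 1)^2*(l + 1)*(l - 1)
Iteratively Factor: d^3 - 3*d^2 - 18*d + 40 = (d - 5)*(d^2 + 2*d - 8) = (d - 5)*(d + 4)*(d - 2)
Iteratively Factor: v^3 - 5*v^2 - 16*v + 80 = (v + 4)*(v^2 - 9*v + 20) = (v - 4)*(v + 4)*(v - 5)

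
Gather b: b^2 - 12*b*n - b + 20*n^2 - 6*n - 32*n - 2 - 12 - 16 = b^2 + b*(-12*n - 1) + 20*n^2 - 38*n - 30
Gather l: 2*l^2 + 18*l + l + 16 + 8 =2*l^2 + 19*l + 24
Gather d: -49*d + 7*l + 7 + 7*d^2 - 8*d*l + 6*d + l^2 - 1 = 7*d^2 + d*(-8*l - 43) + l^2 + 7*l + 6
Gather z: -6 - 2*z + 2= -2*z - 4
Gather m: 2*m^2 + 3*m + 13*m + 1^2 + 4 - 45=2*m^2 + 16*m - 40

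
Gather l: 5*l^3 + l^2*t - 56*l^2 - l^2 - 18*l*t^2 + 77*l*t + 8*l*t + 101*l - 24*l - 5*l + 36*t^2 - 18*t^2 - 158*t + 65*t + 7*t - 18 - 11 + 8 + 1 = 5*l^3 + l^2*(t - 57) + l*(-18*t^2 + 85*t + 72) + 18*t^2 - 86*t - 20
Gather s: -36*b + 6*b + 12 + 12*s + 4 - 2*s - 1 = -30*b + 10*s + 15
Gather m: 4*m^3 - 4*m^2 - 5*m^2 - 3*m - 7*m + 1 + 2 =4*m^3 - 9*m^2 - 10*m + 3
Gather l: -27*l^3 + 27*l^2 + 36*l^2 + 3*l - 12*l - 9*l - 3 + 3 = -27*l^3 + 63*l^2 - 18*l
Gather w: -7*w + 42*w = 35*w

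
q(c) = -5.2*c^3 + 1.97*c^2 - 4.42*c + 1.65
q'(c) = -15.6*c^2 + 3.94*c - 4.42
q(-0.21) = 2.71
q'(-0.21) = -5.94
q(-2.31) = 86.47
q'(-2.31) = -96.76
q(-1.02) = 13.73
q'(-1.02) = -24.67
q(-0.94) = 11.86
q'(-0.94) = -21.91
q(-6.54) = 1569.39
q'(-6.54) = -697.42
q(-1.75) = 43.29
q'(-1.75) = -59.09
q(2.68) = -96.14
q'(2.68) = -105.91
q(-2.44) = 99.70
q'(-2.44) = -106.91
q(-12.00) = 9323.97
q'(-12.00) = -2298.10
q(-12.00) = 9323.97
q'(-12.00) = -2298.10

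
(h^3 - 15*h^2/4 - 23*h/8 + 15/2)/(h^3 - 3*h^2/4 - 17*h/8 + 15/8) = (h - 4)/(h - 1)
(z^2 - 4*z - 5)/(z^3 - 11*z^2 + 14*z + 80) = (z + 1)/(z^2 - 6*z - 16)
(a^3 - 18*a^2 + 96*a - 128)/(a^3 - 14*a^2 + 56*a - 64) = (a - 8)/(a - 4)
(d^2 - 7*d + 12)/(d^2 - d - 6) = (d - 4)/(d + 2)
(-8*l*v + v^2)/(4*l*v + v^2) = (-8*l + v)/(4*l + v)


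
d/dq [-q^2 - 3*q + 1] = -2*q - 3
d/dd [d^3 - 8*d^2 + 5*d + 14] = 3*d^2 - 16*d + 5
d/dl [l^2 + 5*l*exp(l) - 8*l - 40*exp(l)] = 5*l*exp(l) + 2*l - 35*exp(l) - 8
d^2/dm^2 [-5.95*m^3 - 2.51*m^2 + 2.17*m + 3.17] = -35.7*m - 5.02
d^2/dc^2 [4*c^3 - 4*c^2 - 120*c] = 24*c - 8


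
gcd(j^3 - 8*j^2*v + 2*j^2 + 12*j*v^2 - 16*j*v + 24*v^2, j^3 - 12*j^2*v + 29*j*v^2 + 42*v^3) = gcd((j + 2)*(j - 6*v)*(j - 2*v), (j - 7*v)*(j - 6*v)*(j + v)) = -j + 6*v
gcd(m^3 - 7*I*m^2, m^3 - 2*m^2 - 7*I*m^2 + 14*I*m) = m^2 - 7*I*m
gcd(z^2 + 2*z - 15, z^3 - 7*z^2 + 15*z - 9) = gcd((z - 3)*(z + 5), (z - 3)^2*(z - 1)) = z - 3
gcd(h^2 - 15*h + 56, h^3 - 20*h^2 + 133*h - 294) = h - 7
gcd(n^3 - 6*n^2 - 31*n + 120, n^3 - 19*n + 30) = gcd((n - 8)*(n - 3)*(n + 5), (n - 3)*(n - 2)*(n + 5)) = n^2 + 2*n - 15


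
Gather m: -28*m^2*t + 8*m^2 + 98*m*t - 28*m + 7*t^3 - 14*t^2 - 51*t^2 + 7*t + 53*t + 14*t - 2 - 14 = m^2*(8 - 28*t) + m*(98*t - 28) + 7*t^3 - 65*t^2 + 74*t - 16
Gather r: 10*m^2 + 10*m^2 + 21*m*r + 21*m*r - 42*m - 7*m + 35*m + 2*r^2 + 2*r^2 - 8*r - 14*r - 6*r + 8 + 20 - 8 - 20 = 20*m^2 - 14*m + 4*r^2 + r*(42*m - 28)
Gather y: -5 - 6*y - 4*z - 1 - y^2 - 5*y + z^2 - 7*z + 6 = -y^2 - 11*y + z^2 - 11*z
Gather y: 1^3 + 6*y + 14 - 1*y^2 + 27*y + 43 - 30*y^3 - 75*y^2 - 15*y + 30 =-30*y^3 - 76*y^2 + 18*y + 88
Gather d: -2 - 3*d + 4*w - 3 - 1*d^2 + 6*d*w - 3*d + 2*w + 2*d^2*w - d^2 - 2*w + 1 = d^2*(2*w - 2) + d*(6*w - 6) + 4*w - 4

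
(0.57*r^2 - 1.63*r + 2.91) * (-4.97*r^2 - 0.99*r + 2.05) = -2.8329*r^4 + 7.5368*r^3 - 11.6805*r^2 - 6.2224*r + 5.9655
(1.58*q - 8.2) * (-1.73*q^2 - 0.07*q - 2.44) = -2.7334*q^3 + 14.0754*q^2 - 3.2812*q + 20.008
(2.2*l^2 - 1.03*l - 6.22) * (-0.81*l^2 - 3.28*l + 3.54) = -1.782*l^4 - 6.3817*l^3 + 16.2046*l^2 + 16.7554*l - 22.0188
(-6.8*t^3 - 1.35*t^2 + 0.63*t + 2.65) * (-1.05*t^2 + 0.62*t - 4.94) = 7.14*t^5 - 2.7985*t^4 + 32.0935*t^3 + 4.2771*t^2 - 1.4692*t - 13.091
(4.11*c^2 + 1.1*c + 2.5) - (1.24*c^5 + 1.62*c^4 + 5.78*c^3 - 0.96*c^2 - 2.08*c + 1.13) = -1.24*c^5 - 1.62*c^4 - 5.78*c^3 + 5.07*c^2 + 3.18*c + 1.37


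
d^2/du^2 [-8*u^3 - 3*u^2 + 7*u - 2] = -48*u - 6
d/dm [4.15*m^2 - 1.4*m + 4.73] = 8.3*m - 1.4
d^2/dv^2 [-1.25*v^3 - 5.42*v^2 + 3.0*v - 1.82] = -7.5*v - 10.84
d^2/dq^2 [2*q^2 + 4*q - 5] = 4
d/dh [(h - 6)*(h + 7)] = 2*h + 1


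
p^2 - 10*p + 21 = (p - 7)*(p - 3)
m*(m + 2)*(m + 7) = m^3 + 9*m^2 + 14*m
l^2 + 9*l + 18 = (l + 3)*(l + 6)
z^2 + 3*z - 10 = (z - 2)*(z + 5)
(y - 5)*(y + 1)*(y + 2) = y^3 - 2*y^2 - 13*y - 10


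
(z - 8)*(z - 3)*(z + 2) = z^3 - 9*z^2 + 2*z + 48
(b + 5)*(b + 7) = b^2 + 12*b + 35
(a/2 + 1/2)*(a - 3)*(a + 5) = a^3/2 + 3*a^2/2 - 13*a/2 - 15/2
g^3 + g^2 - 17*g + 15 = (g - 3)*(g - 1)*(g + 5)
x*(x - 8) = x^2 - 8*x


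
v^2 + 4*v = v*(v + 4)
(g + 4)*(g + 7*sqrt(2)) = g^2 + 4*g + 7*sqrt(2)*g + 28*sqrt(2)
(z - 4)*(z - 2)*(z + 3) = z^3 - 3*z^2 - 10*z + 24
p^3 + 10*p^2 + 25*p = p*(p + 5)^2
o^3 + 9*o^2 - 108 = (o - 3)*(o + 6)^2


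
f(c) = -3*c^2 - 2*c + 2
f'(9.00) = -56.00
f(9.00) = -259.00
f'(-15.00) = 88.00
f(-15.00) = -643.00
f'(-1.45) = 6.70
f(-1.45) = -1.41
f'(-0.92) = 3.52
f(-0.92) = 1.30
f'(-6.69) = 38.14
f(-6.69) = -118.89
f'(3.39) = -22.34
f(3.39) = -39.26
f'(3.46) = -22.76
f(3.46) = -40.83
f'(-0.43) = 0.58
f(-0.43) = 2.31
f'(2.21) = -15.26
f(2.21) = -17.07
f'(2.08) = -14.48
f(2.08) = -15.14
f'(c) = -6*c - 2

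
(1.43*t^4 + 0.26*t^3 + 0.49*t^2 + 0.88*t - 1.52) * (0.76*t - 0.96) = 1.0868*t^5 - 1.1752*t^4 + 0.1228*t^3 + 0.1984*t^2 - 2.0*t + 1.4592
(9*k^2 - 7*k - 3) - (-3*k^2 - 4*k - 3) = 12*k^2 - 3*k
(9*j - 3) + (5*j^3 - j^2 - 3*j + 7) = 5*j^3 - j^2 + 6*j + 4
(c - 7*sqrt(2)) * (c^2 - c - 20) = c^3 - 7*sqrt(2)*c^2 - c^2 - 20*c + 7*sqrt(2)*c + 140*sqrt(2)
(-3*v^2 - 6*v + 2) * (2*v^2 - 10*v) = -6*v^4 + 18*v^3 + 64*v^2 - 20*v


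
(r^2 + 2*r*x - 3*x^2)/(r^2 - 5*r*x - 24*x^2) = (-r + x)/(-r + 8*x)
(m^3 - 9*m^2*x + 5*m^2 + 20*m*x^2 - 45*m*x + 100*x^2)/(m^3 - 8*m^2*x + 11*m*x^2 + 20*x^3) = (m + 5)/(m + x)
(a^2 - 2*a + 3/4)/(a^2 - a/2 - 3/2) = (a - 1/2)/(a + 1)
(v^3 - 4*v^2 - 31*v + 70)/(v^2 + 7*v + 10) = (v^2 - 9*v + 14)/(v + 2)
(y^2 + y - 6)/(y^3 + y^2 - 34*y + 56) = (y + 3)/(y^2 + 3*y - 28)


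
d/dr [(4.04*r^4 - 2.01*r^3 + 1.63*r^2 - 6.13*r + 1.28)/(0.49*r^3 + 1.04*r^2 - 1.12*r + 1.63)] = (1.9796*r^6 + 8.4032*r^5 - 16.4635*r^4 + 36.8506*r^3 - 7.1609*r^2 + 2.6514*r - 8.5583)/(0.2401*r^6 + 1.0192*r^5 - 0.016*r^4 - 0.7322*r^3 + 4.6448*r^2 - 3.6512*r + 2.6569)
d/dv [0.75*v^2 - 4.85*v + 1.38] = 1.5*v - 4.85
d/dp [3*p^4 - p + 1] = 12*p^3 - 1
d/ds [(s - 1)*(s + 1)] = 2*s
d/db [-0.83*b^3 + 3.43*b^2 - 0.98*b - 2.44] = -2.49*b^2 + 6.86*b - 0.98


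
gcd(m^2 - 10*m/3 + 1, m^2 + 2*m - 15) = m - 3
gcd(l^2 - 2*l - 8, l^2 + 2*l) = l + 2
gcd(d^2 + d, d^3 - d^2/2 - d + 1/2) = d + 1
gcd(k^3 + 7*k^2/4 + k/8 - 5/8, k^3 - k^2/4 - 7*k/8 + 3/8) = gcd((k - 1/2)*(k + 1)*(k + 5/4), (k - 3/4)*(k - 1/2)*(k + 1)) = k^2 + k/2 - 1/2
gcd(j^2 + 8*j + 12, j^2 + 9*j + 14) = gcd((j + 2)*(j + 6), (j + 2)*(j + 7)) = j + 2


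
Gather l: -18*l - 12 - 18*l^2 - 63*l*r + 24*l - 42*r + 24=-18*l^2 + l*(6 - 63*r) - 42*r + 12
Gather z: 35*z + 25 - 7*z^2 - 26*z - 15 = -7*z^2 + 9*z + 10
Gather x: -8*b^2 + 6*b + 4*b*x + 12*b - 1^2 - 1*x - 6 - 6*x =-8*b^2 + 18*b + x*(4*b - 7) - 7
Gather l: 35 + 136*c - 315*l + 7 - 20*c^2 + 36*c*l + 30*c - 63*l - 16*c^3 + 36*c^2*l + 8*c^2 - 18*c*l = -16*c^3 - 12*c^2 + 166*c + l*(36*c^2 + 18*c - 378) + 42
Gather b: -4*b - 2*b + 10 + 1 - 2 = 9 - 6*b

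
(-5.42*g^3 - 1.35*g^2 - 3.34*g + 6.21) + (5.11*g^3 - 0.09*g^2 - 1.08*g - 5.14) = -0.31*g^3 - 1.44*g^2 - 4.42*g + 1.07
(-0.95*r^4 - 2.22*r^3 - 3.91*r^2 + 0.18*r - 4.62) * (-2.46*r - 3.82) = 2.337*r^5 + 9.0902*r^4 + 18.099*r^3 + 14.4934*r^2 + 10.6776*r + 17.6484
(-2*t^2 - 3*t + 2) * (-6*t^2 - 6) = 12*t^4 + 18*t^3 + 18*t - 12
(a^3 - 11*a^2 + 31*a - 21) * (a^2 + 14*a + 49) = a^5 + 3*a^4 - 74*a^3 - 126*a^2 + 1225*a - 1029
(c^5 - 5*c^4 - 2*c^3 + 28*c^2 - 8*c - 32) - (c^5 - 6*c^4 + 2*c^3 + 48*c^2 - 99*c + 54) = c^4 - 4*c^3 - 20*c^2 + 91*c - 86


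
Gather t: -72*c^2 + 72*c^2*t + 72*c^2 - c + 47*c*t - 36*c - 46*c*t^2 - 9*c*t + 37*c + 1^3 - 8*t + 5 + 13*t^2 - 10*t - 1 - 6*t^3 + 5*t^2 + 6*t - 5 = -6*t^3 + t^2*(18 - 46*c) + t*(72*c^2 + 38*c - 12)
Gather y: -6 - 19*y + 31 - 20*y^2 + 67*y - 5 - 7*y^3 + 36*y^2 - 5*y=-7*y^3 + 16*y^2 + 43*y + 20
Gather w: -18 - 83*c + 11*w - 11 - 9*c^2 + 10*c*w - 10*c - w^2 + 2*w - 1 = -9*c^2 - 93*c - w^2 + w*(10*c + 13) - 30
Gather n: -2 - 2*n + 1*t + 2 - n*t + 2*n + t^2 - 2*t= -n*t + t^2 - t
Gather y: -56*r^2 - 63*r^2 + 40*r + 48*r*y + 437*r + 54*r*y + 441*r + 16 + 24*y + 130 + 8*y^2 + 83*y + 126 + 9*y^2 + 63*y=-119*r^2 + 918*r + 17*y^2 + y*(102*r + 170) + 272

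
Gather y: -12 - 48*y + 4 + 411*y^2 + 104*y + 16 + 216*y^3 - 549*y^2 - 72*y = 216*y^3 - 138*y^2 - 16*y + 8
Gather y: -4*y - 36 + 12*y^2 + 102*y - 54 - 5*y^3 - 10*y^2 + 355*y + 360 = -5*y^3 + 2*y^2 + 453*y + 270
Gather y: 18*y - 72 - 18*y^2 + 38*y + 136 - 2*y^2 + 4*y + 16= -20*y^2 + 60*y + 80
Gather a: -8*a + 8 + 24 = 32 - 8*a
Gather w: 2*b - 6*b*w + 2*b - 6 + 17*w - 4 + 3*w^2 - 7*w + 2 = 4*b + 3*w^2 + w*(10 - 6*b) - 8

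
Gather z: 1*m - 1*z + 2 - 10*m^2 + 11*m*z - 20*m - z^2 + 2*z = -10*m^2 - 19*m - z^2 + z*(11*m + 1) + 2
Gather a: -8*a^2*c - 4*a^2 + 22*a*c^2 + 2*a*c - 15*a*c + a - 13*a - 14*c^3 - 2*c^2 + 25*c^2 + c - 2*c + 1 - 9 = a^2*(-8*c - 4) + a*(22*c^2 - 13*c - 12) - 14*c^3 + 23*c^2 - c - 8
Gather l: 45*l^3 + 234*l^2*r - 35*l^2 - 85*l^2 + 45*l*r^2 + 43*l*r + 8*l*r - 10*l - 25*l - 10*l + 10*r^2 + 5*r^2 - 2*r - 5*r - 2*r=45*l^3 + l^2*(234*r - 120) + l*(45*r^2 + 51*r - 45) + 15*r^2 - 9*r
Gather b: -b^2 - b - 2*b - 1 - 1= -b^2 - 3*b - 2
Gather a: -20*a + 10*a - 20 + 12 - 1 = -10*a - 9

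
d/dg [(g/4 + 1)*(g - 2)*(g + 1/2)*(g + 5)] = g^3 + 45*g^2/8 + 11*g/4 - 39/4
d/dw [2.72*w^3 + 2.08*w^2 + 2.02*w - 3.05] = 8.16*w^2 + 4.16*w + 2.02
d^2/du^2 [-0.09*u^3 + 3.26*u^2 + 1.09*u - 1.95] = 6.52 - 0.54*u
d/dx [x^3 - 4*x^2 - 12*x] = 3*x^2 - 8*x - 12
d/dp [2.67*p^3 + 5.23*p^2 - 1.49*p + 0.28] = 8.01*p^2 + 10.46*p - 1.49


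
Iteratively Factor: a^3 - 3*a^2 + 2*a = (a - 2)*(a^2 - a) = a*(a - 2)*(a - 1)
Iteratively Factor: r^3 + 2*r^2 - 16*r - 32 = (r + 2)*(r^2 - 16) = (r + 2)*(r + 4)*(r - 4)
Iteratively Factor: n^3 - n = (n)*(n^2 - 1) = n*(n + 1)*(n - 1)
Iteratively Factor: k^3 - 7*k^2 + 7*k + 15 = (k - 5)*(k^2 - 2*k - 3) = (k - 5)*(k + 1)*(k - 3)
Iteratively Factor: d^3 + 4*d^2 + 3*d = (d + 3)*(d^2 + d) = (d + 1)*(d + 3)*(d)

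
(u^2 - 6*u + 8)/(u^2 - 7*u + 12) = (u - 2)/(u - 3)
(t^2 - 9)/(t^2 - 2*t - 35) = (9 - t^2)/(-t^2 + 2*t + 35)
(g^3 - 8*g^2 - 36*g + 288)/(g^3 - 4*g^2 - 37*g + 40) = (g^2 - 36)/(g^2 + 4*g - 5)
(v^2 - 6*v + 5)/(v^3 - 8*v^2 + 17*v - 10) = 1/(v - 2)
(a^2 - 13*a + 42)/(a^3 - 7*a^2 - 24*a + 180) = (a - 7)/(a^2 - a - 30)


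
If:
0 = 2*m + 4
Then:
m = -2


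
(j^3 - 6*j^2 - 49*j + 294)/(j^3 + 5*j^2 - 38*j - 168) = (j - 7)/(j + 4)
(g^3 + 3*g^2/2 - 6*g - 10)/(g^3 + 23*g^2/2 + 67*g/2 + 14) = (2*g^3 + 3*g^2 - 12*g - 20)/(2*g^3 + 23*g^2 + 67*g + 28)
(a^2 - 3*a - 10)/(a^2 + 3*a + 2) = (a - 5)/(a + 1)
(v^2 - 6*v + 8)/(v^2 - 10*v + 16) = (v - 4)/(v - 8)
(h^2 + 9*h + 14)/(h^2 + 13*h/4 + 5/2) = 4*(h + 7)/(4*h + 5)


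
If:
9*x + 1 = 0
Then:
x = -1/9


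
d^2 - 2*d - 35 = (d - 7)*(d + 5)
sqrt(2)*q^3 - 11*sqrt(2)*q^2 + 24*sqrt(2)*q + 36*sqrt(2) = (q - 6)^2*(sqrt(2)*q + sqrt(2))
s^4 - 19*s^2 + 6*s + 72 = (s - 3)^2*(s + 2)*(s + 4)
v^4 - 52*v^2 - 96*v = v*(v - 8)*(v + 2)*(v + 6)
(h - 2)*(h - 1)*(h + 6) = h^3 + 3*h^2 - 16*h + 12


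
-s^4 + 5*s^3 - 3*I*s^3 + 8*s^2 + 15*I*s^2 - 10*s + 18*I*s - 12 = (s - 6)*(s + 2*I)*(-I*s + 1)*(-I*s - I)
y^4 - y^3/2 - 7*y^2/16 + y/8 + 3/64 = (y - 3/4)*(y - 1/2)*(y + 1/4)*(y + 1/2)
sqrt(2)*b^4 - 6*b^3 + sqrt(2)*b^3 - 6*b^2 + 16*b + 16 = (b - 2*sqrt(2))^2*(b + sqrt(2))*(sqrt(2)*b + sqrt(2))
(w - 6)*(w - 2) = w^2 - 8*w + 12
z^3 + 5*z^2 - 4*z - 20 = (z - 2)*(z + 2)*(z + 5)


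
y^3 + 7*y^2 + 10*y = y*(y + 2)*(y + 5)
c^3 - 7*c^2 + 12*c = c*(c - 4)*(c - 3)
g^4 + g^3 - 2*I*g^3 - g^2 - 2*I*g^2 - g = g*(g + 1)*(g - I)^2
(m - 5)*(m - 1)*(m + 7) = m^3 + m^2 - 37*m + 35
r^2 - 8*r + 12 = (r - 6)*(r - 2)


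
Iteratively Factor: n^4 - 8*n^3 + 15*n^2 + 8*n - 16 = (n - 1)*(n^3 - 7*n^2 + 8*n + 16) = (n - 4)*(n - 1)*(n^2 - 3*n - 4) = (n - 4)^2*(n - 1)*(n + 1)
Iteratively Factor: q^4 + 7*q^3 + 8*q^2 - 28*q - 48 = (q - 2)*(q^3 + 9*q^2 + 26*q + 24) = (q - 2)*(q + 3)*(q^2 + 6*q + 8) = (q - 2)*(q + 3)*(q + 4)*(q + 2)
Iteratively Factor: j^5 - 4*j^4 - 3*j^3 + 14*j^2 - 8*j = (j)*(j^4 - 4*j^3 - 3*j^2 + 14*j - 8) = j*(j + 2)*(j^3 - 6*j^2 + 9*j - 4) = j*(j - 1)*(j + 2)*(j^2 - 5*j + 4) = j*(j - 4)*(j - 1)*(j + 2)*(j - 1)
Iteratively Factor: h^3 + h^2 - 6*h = (h - 2)*(h^2 + 3*h) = (h - 2)*(h + 3)*(h)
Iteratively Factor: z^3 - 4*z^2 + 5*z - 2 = (z - 1)*(z^2 - 3*z + 2) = (z - 1)^2*(z - 2)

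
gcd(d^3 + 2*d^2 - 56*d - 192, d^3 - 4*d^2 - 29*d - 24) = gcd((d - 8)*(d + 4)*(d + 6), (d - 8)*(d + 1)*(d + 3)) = d - 8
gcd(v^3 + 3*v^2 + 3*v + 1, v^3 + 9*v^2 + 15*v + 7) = v^2 + 2*v + 1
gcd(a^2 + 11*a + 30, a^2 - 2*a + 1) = 1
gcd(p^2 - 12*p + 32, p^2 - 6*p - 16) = p - 8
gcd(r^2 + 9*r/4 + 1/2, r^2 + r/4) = r + 1/4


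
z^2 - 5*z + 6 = (z - 3)*(z - 2)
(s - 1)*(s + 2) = s^2 + s - 2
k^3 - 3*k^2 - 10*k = k*(k - 5)*(k + 2)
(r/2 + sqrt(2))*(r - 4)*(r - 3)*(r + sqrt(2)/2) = r^4/2 - 7*r^3/2 + 5*sqrt(2)*r^3/4 - 35*sqrt(2)*r^2/4 + 7*r^2 - 7*r + 15*sqrt(2)*r + 12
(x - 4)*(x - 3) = x^2 - 7*x + 12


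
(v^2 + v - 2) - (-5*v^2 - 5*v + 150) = 6*v^2 + 6*v - 152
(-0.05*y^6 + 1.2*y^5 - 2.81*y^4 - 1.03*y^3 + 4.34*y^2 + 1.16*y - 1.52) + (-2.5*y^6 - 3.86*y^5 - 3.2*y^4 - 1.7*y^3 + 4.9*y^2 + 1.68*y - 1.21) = -2.55*y^6 - 2.66*y^5 - 6.01*y^4 - 2.73*y^3 + 9.24*y^2 + 2.84*y - 2.73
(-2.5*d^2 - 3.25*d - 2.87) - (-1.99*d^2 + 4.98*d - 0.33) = -0.51*d^2 - 8.23*d - 2.54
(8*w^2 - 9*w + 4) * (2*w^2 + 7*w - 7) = 16*w^4 + 38*w^3 - 111*w^2 + 91*w - 28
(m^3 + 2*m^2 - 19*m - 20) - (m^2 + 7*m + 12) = m^3 + m^2 - 26*m - 32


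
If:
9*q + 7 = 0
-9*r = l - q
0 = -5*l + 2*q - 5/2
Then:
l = -73/90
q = -7/9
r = 1/270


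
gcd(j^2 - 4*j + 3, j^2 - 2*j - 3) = j - 3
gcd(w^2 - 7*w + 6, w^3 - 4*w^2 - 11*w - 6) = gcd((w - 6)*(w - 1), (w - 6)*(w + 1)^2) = w - 6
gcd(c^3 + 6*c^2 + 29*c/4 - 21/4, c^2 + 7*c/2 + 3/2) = c + 3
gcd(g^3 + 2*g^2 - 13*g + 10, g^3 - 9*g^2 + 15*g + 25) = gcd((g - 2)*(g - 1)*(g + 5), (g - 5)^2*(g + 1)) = 1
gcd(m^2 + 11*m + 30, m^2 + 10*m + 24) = m + 6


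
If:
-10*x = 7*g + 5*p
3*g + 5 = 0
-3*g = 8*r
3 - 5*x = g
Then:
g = -5/3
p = 7/15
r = 5/8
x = 14/15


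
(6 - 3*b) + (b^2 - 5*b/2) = b^2 - 11*b/2 + 6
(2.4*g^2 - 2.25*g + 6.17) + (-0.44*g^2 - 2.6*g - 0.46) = 1.96*g^2 - 4.85*g + 5.71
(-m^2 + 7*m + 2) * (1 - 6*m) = 6*m^3 - 43*m^2 - 5*m + 2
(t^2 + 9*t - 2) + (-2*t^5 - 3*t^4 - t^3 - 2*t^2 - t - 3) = -2*t^5 - 3*t^4 - t^3 - t^2 + 8*t - 5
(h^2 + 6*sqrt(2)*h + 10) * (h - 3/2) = h^3 - 3*h^2/2 + 6*sqrt(2)*h^2 - 9*sqrt(2)*h + 10*h - 15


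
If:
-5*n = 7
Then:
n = -7/5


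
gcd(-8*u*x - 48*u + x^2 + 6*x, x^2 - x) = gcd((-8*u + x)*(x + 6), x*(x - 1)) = 1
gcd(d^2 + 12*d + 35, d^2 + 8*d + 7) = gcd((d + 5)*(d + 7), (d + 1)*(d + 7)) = d + 7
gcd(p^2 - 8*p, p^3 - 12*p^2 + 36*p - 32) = p - 8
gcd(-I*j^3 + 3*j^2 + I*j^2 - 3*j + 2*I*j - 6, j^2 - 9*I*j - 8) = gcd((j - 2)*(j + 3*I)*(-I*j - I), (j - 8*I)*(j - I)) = 1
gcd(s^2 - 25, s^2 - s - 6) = 1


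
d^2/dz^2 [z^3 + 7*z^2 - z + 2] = 6*z + 14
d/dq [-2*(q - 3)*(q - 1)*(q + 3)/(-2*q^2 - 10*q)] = (q^4 + 10*q^3 + 4*q^2 - 18*q - 45)/(q^2*(q^2 + 10*q + 25))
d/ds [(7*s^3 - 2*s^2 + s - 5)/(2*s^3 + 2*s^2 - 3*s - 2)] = (18*s^4 - 46*s^3 - 8*s^2 + 28*s - 17)/(4*s^6 + 8*s^5 - 8*s^4 - 20*s^3 + s^2 + 12*s + 4)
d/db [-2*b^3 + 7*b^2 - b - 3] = -6*b^2 + 14*b - 1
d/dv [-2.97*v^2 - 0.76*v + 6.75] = -5.94*v - 0.76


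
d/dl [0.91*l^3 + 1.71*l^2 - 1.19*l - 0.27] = 2.73*l^2 + 3.42*l - 1.19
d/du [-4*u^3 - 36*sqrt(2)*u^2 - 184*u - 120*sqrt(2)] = -12*u^2 - 72*sqrt(2)*u - 184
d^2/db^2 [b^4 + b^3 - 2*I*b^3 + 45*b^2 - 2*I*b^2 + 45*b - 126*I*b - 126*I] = 12*b^2 + b*(6 - 12*I) + 90 - 4*I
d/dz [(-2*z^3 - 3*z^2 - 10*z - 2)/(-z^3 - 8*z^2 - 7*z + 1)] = (13*z^4 + 8*z^3 - 71*z^2 - 38*z - 24)/(z^6 + 16*z^5 + 78*z^4 + 110*z^3 + 33*z^2 - 14*z + 1)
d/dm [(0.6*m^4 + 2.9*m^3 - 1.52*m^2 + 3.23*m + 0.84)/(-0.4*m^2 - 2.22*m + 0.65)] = (-0.48*m^5 - 5.156*m^4 - 11.316*m^3 + 10.3214*m^2 - 1.304*m + 3.9643)/(0.16*m^4 + 1.776*m^3 + 4.4084*m^2 - 2.886*m + 0.4225)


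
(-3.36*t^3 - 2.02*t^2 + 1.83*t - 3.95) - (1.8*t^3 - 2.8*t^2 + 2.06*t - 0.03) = -5.16*t^3 + 0.78*t^2 - 0.23*t - 3.92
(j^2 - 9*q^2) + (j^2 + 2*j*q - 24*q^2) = 2*j^2 + 2*j*q - 33*q^2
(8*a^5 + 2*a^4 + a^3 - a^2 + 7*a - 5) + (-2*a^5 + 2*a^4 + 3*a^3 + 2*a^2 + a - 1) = 6*a^5 + 4*a^4 + 4*a^3 + a^2 + 8*a - 6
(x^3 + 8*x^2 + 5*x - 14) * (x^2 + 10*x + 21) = x^5 + 18*x^4 + 106*x^3 + 204*x^2 - 35*x - 294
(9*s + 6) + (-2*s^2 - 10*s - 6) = -2*s^2 - s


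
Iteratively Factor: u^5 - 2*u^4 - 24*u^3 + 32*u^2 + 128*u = (u - 4)*(u^4 + 2*u^3 - 16*u^2 - 32*u) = (u - 4)*(u + 2)*(u^3 - 16*u) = (u - 4)^2*(u + 2)*(u^2 + 4*u) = u*(u - 4)^2*(u + 2)*(u + 4)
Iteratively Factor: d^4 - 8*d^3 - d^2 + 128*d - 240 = (d - 3)*(d^3 - 5*d^2 - 16*d + 80) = (d - 4)*(d - 3)*(d^2 - d - 20) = (d - 5)*(d - 4)*(d - 3)*(d + 4)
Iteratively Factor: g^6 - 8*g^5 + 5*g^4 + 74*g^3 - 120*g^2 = (g)*(g^5 - 8*g^4 + 5*g^3 + 74*g^2 - 120*g) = g*(g - 4)*(g^4 - 4*g^3 - 11*g^2 + 30*g) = g*(g - 5)*(g - 4)*(g^3 + g^2 - 6*g) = g*(g - 5)*(g - 4)*(g + 3)*(g^2 - 2*g) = g*(g - 5)*(g - 4)*(g - 2)*(g + 3)*(g)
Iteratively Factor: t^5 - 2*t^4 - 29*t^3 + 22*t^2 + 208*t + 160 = (t - 4)*(t^4 + 2*t^3 - 21*t^2 - 62*t - 40) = (t - 4)*(t + 4)*(t^3 - 2*t^2 - 13*t - 10) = (t - 4)*(t + 1)*(t + 4)*(t^2 - 3*t - 10) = (t - 4)*(t + 1)*(t + 2)*(t + 4)*(t - 5)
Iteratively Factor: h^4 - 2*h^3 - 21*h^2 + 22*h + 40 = (h - 5)*(h^3 + 3*h^2 - 6*h - 8) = (h - 5)*(h + 4)*(h^2 - h - 2) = (h - 5)*(h - 2)*(h + 4)*(h + 1)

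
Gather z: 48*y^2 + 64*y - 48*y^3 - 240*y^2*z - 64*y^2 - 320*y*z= -48*y^3 - 16*y^2 + 64*y + z*(-240*y^2 - 320*y)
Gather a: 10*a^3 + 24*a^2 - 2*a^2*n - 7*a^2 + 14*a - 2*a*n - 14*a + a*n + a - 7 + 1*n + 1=10*a^3 + a^2*(17 - 2*n) + a*(1 - n) + n - 6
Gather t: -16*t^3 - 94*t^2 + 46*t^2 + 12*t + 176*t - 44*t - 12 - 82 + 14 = -16*t^3 - 48*t^2 + 144*t - 80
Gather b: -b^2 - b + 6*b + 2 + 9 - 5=-b^2 + 5*b + 6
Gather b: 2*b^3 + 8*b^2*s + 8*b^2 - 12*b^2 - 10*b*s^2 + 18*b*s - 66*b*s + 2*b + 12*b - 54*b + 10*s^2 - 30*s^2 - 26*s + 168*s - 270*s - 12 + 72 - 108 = 2*b^3 + b^2*(8*s - 4) + b*(-10*s^2 - 48*s - 40) - 20*s^2 - 128*s - 48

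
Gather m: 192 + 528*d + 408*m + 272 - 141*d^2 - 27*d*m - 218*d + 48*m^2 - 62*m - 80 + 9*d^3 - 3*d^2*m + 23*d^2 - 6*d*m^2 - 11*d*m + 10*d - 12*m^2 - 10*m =9*d^3 - 118*d^2 + 320*d + m^2*(36 - 6*d) + m*(-3*d^2 - 38*d + 336) + 384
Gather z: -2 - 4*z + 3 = 1 - 4*z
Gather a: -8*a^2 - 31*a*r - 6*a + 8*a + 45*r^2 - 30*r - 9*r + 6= -8*a^2 + a*(2 - 31*r) + 45*r^2 - 39*r + 6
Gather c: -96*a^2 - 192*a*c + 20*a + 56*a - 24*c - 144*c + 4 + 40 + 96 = -96*a^2 + 76*a + c*(-192*a - 168) + 140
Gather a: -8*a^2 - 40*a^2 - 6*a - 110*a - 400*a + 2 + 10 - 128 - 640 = -48*a^2 - 516*a - 756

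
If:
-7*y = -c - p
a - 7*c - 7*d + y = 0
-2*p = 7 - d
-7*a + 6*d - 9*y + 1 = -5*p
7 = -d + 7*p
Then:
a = 8277/575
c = -18466/1725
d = 63/5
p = 14/5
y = -1948/1725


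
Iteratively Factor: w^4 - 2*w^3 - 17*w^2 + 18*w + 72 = (w + 3)*(w^3 - 5*w^2 - 2*w + 24) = (w - 4)*(w + 3)*(w^2 - w - 6) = (w - 4)*(w - 3)*(w + 3)*(w + 2)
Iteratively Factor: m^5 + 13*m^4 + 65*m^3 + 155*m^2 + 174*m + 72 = (m + 4)*(m^4 + 9*m^3 + 29*m^2 + 39*m + 18) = (m + 1)*(m + 4)*(m^3 + 8*m^2 + 21*m + 18) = (m + 1)*(m + 3)*(m + 4)*(m^2 + 5*m + 6) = (m + 1)*(m + 3)^2*(m + 4)*(m + 2)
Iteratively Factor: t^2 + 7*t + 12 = (t + 3)*(t + 4)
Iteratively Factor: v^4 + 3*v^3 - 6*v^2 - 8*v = (v)*(v^3 + 3*v^2 - 6*v - 8) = v*(v + 1)*(v^2 + 2*v - 8) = v*(v + 1)*(v + 4)*(v - 2)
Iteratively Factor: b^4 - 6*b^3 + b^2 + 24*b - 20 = (b + 2)*(b^3 - 8*b^2 + 17*b - 10) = (b - 1)*(b + 2)*(b^2 - 7*b + 10) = (b - 5)*(b - 1)*(b + 2)*(b - 2)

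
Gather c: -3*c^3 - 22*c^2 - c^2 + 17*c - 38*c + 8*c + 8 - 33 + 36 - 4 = -3*c^3 - 23*c^2 - 13*c + 7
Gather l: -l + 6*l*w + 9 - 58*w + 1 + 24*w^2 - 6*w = l*(6*w - 1) + 24*w^2 - 64*w + 10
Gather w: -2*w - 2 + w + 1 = -w - 1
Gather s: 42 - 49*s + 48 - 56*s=90 - 105*s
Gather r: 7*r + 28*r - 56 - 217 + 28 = 35*r - 245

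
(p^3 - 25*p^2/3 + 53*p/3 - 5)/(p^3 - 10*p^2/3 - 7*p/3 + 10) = (3*p^2 - 16*p + 5)/(3*p^2 - p - 10)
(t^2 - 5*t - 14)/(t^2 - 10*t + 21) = (t + 2)/(t - 3)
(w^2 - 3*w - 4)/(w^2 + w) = (w - 4)/w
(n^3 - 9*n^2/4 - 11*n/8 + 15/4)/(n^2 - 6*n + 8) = (n^2 - n/4 - 15/8)/(n - 4)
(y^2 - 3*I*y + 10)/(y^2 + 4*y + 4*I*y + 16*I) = (y^2 - 3*I*y + 10)/(y^2 + 4*y*(1 + I) + 16*I)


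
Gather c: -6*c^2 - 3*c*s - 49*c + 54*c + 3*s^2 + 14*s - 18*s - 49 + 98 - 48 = -6*c^2 + c*(5 - 3*s) + 3*s^2 - 4*s + 1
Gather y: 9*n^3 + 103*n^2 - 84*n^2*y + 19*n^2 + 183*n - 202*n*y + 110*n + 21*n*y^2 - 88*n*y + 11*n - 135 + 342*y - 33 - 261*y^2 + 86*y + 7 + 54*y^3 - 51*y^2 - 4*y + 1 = 9*n^3 + 122*n^2 + 304*n + 54*y^3 + y^2*(21*n - 312) + y*(-84*n^2 - 290*n + 424) - 160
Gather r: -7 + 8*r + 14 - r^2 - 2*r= -r^2 + 6*r + 7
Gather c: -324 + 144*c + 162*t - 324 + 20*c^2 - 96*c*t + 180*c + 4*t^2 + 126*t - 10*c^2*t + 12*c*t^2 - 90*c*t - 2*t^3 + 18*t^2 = c^2*(20 - 10*t) + c*(12*t^2 - 186*t + 324) - 2*t^3 + 22*t^2 + 288*t - 648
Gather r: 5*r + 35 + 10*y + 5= 5*r + 10*y + 40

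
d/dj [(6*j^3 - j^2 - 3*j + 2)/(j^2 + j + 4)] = 2*(3*j^4 + 6*j^3 + 37*j^2 - 6*j - 7)/(j^4 + 2*j^3 + 9*j^2 + 8*j + 16)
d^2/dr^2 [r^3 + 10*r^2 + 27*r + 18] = 6*r + 20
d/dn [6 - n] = -1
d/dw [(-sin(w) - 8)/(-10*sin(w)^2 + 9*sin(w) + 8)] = (-10*sin(w)^2 - 160*sin(w) + 64)*cos(w)/(-10*sin(w)^2 + 9*sin(w) + 8)^2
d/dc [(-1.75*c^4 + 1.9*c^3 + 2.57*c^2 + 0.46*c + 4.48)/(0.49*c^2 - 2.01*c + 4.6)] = (-1.715*c^5 + 11.4835*c^4 - 39.838*c^3 + 20.8289*c^2 + 19.2536*c + 11.1208)/(0.2401*c^4 - 1.9698*c^3 + 8.5481*c^2 - 18.492*c + 21.16)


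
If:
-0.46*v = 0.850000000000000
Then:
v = -1.85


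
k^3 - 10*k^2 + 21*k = k*(k - 7)*(k - 3)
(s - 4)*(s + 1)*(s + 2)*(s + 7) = s^4 + 6*s^3 - 17*s^2 - 78*s - 56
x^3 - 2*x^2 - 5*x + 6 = (x - 3)*(x - 1)*(x + 2)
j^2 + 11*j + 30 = (j + 5)*(j + 6)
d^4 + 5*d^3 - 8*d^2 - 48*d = d*(d - 3)*(d + 4)^2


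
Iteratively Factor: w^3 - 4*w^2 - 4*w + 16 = (w - 2)*(w^2 - 2*w - 8) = (w - 2)*(w + 2)*(w - 4)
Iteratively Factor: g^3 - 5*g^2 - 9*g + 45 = (g - 3)*(g^2 - 2*g - 15) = (g - 3)*(g + 3)*(g - 5)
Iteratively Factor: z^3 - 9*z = (z + 3)*(z^2 - 3*z) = z*(z + 3)*(z - 3)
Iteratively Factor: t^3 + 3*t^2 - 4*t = (t)*(t^2 + 3*t - 4) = t*(t - 1)*(t + 4)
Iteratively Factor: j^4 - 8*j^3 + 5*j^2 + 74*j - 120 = (j + 3)*(j^3 - 11*j^2 + 38*j - 40) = (j - 4)*(j + 3)*(j^2 - 7*j + 10) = (j - 4)*(j - 2)*(j + 3)*(j - 5)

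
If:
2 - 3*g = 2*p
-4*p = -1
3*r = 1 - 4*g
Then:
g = 1/2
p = 1/4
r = -1/3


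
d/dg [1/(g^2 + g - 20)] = (-2*g - 1)/(g^2 + g - 20)^2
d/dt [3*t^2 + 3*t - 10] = 6*t + 3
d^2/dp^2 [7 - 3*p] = 0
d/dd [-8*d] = -8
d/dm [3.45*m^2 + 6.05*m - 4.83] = 6.9*m + 6.05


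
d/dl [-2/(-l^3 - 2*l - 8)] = 2*(-3*l^2 - 2)/(l^3 + 2*l + 8)^2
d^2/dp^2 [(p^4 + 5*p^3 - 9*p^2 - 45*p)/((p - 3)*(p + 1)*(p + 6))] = 4*(p^3 - 9*p^2 - 81*p - 171)/(p^6 + 21*p^5 + 165*p^4 + 595*p^3 + 990*p^2 + 756*p + 216)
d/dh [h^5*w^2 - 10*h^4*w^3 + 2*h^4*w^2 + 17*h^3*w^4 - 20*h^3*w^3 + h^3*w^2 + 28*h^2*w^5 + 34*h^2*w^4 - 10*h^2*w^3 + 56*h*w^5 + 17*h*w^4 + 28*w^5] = w^2*(5*h^4 - 40*h^3*w + 8*h^3 + 51*h^2*w^2 - 60*h^2*w + 3*h^2 + 56*h*w^3 + 68*h*w^2 - 20*h*w + 56*w^3 + 17*w^2)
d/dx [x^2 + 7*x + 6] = 2*x + 7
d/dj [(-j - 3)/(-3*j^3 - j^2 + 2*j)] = (j*(3*j^2 + j - 2) - (j + 3)*(9*j^2 + 2*j - 2))/(j^2*(3*j^2 + j - 2)^2)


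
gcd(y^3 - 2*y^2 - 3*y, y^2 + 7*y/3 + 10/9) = 1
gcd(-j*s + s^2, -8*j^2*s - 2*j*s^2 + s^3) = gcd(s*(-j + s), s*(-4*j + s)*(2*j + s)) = s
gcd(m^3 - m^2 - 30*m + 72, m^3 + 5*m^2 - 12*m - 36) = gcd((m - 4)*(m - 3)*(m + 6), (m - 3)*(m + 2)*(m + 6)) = m^2 + 3*m - 18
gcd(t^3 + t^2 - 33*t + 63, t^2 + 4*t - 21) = t^2 + 4*t - 21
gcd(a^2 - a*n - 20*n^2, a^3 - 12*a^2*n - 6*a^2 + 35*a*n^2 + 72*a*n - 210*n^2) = a - 5*n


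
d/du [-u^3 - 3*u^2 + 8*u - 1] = -3*u^2 - 6*u + 8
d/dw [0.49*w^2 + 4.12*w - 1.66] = 0.98*w + 4.12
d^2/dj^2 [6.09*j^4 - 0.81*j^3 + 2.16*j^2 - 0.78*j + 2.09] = 73.08*j^2 - 4.86*j + 4.32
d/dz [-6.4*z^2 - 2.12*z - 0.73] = -12.8*z - 2.12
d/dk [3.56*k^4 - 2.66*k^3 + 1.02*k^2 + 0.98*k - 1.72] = 14.24*k^3 - 7.98*k^2 + 2.04*k + 0.98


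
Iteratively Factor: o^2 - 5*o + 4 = (o - 1)*(o - 4)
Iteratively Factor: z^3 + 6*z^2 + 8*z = (z + 2)*(z^2 + 4*z) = (z + 2)*(z + 4)*(z)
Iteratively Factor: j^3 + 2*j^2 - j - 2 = (j - 1)*(j^2 + 3*j + 2) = (j - 1)*(j + 1)*(j + 2)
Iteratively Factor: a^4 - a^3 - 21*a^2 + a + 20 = (a - 5)*(a^3 + 4*a^2 - a - 4) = (a - 5)*(a - 1)*(a^2 + 5*a + 4) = (a - 5)*(a - 1)*(a + 1)*(a + 4)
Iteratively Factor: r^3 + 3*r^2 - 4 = (r - 1)*(r^2 + 4*r + 4) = (r - 1)*(r + 2)*(r + 2)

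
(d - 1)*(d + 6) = d^2 + 5*d - 6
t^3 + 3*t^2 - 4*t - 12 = (t - 2)*(t + 2)*(t + 3)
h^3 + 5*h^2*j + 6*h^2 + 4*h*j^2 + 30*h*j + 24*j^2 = (h + 6)*(h + j)*(h + 4*j)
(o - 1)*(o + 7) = o^2 + 6*o - 7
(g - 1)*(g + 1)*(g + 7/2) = g^3 + 7*g^2/2 - g - 7/2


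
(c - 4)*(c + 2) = c^2 - 2*c - 8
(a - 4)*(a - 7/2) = a^2 - 15*a/2 + 14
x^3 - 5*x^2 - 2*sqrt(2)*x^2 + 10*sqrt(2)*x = x*(x - 5)*(x - 2*sqrt(2))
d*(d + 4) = d^2 + 4*d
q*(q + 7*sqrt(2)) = q^2 + 7*sqrt(2)*q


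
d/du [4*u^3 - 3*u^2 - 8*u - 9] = 12*u^2 - 6*u - 8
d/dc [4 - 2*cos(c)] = 2*sin(c)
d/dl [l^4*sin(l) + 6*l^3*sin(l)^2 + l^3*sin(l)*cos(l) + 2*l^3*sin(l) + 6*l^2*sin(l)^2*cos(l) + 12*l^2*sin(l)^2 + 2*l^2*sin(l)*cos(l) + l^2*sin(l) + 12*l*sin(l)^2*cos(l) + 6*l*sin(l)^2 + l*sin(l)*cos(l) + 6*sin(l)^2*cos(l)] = l^4*cos(l) + 4*l^3*sin(l) + 6*l^3*sin(2*l) + 2*l^3*cos(l) + l^3*cos(2*l) + 9*l^2*sin(l)/2 + 27*l^2*sin(2*l)/2 + 9*l^2*sin(3*l)/2 + l^2*cos(l) - 7*l^2*cos(2*l) + 9*l^2 - l*sin(l) + 8*l*sin(2*l) + 9*l*sin(3*l) + 3*l*cos(l) - 11*l*cos(2*l) - 3*l*cos(3*l) + 12*l - 3*sin(l)/2 + sin(2*l)/2 + 9*sin(3*l)/2 + 3*cos(l) - 3*cos(2*l) - 3*cos(3*l) + 3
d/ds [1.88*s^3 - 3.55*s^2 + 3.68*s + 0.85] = 5.64*s^2 - 7.1*s + 3.68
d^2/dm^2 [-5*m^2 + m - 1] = -10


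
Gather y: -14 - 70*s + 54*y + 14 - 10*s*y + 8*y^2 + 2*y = -70*s + 8*y^2 + y*(56 - 10*s)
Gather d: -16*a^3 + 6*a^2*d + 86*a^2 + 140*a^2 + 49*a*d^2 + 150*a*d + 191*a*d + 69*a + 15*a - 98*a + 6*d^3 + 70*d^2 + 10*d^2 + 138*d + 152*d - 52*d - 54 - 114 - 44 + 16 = -16*a^3 + 226*a^2 - 14*a + 6*d^3 + d^2*(49*a + 80) + d*(6*a^2 + 341*a + 238) - 196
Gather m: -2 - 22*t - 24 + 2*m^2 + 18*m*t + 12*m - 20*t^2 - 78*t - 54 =2*m^2 + m*(18*t + 12) - 20*t^2 - 100*t - 80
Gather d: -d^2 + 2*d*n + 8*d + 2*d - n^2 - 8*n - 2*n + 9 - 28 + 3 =-d^2 + d*(2*n + 10) - n^2 - 10*n - 16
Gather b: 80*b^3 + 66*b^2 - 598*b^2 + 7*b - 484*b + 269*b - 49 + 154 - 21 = 80*b^3 - 532*b^2 - 208*b + 84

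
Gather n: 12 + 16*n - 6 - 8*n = 8*n + 6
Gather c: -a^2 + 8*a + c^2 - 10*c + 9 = -a^2 + 8*a + c^2 - 10*c + 9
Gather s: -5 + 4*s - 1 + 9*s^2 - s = 9*s^2 + 3*s - 6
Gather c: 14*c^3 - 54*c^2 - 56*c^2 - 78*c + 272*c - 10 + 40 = 14*c^3 - 110*c^2 + 194*c + 30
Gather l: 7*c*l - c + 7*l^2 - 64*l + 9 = -c + 7*l^2 + l*(7*c - 64) + 9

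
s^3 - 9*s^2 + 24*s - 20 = (s - 5)*(s - 2)^2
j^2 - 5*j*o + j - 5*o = (j + 1)*(j - 5*o)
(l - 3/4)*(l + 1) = l^2 + l/4 - 3/4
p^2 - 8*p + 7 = (p - 7)*(p - 1)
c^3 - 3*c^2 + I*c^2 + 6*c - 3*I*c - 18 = (c - 3)*(c - 2*I)*(c + 3*I)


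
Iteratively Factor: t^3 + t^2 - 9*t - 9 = (t - 3)*(t^2 + 4*t + 3) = (t - 3)*(t + 1)*(t + 3)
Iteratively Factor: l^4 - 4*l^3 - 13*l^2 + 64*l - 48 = (l - 4)*(l^3 - 13*l + 12) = (l - 4)*(l + 4)*(l^2 - 4*l + 3) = (l - 4)*(l - 1)*(l + 4)*(l - 3)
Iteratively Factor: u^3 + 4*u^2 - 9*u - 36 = (u + 3)*(u^2 + u - 12) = (u + 3)*(u + 4)*(u - 3)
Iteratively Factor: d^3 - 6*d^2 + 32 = (d - 4)*(d^2 - 2*d - 8) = (d - 4)^2*(d + 2)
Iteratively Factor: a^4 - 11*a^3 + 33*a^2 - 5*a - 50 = (a - 5)*(a^3 - 6*a^2 + 3*a + 10) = (a - 5)*(a - 2)*(a^2 - 4*a - 5) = (a - 5)*(a - 2)*(a + 1)*(a - 5)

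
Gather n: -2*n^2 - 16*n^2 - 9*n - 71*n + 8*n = -18*n^2 - 72*n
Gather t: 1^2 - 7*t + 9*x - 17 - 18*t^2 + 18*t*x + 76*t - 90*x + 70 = -18*t^2 + t*(18*x + 69) - 81*x + 54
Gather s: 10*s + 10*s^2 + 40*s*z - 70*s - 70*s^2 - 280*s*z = -60*s^2 + s*(-240*z - 60)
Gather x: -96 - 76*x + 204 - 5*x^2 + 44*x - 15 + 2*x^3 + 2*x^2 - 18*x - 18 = 2*x^3 - 3*x^2 - 50*x + 75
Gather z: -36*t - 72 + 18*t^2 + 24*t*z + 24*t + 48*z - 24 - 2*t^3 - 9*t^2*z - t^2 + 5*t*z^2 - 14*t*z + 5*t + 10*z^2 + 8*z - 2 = -2*t^3 + 17*t^2 - 7*t + z^2*(5*t + 10) + z*(-9*t^2 + 10*t + 56) - 98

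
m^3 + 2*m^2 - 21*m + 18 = (m - 3)*(m - 1)*(m + 6)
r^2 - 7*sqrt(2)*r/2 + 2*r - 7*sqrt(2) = (r + 2)*(r - 7*sqrt(2)/2)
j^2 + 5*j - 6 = (j - 1)*(j + 6)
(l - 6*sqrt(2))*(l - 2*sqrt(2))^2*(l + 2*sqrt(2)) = l^4 - 8*sqrt(2)*l^3 + 16*l^2 + 64*sqrt(2)*l - 192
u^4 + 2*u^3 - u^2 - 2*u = u*(u - 1)*(u + 1)*(u + 2)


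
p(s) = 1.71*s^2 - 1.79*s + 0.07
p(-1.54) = 6.88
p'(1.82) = 4.43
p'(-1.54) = -7.06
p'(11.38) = 37.13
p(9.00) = 122.47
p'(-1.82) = -8.01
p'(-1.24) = -6.03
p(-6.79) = 91.06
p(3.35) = 13.26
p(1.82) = 2.48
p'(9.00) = 28.99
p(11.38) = 201.15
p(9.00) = 122.47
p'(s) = 3.42*s - 1.79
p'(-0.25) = -2.64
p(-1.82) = 8.99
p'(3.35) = 9.67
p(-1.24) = 4.92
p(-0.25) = 0.62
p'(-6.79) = -25.01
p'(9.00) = 28.99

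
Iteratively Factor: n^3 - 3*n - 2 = (n + 1)*(n^2 - n - 2) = (n - 2)*(n + 1)*(n + 1)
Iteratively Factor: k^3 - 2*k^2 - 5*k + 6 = (k - 3)*(k^2 + k - 2) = (k - 3)*(k - 1)*(k + 2)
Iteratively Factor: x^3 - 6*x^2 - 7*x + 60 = (x - 4)*(x^2 - 2*x - 15) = (x - 5)*(x - 4)*(x + 3)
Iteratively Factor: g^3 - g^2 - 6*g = (g + 2)*(g^2 - 3*g) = (g - 3)*(g + 2)*(g)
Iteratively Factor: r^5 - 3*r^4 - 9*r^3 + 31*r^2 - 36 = (r - 3)*(r^4 - 9*r^2 + 4*r + 12) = (r - 3)*(r + 3)*(r^3 - 3*r^2 + 4) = (r - 3)*(r - 2)*(r + 3)*(r^2 - r - 2) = (r - 3)*(r - 2)*(r + 1)*(r + 3)*(r - 2)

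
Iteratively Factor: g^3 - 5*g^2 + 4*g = (g)*(g^2 - 5*g + 4) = g*(g - 1)*(g - 4)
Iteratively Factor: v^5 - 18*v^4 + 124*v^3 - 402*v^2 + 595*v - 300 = (v - 1)*(v^4 - 17*v^3 + 107*v^2 - 295*v + 300) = (v - 3)*(v - 1)*(v^3 - 14*v^2 + 65*v - 100) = (v - 4)*(v - 3)*(v - 1)*(v^2 - 10*v + 25) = (v - 5)*(v - 4)*(v - 3)*(v - 1)*(v - 5)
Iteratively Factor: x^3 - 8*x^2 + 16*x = (x - 4)*(x^2 - 4*x) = x*(x - 4)*(x - 4)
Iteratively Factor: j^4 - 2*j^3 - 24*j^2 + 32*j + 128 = (j - 4)*(j^3 + 2*j^2 - 16*j - 32) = (j - 4)*(j + 4)*(j^2 - 2*j - 8) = (j - 4)^2*(j + 4)*(j + 2)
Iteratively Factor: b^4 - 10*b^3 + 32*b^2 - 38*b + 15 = (b - 5)*(b^3 - 5*b^2 + 7*b - 3) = (b - 5)*(b - 1)*(b^2 - 4*b + 3) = (b - 5)*(b - 1)^2*(b - 3)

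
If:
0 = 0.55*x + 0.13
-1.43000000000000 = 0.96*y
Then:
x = -0.24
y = -1.49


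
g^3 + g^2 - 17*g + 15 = (g - 3)*(g - 1)*(g + 5)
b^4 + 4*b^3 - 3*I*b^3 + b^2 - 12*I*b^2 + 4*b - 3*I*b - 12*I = (b + 4)*(b - 3*I)*(b - I)*(b + I)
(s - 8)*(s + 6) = s^2 - 2*s - 48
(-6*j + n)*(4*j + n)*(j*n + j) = -24*j^3*n - 24*j^3 - 2*j^2*n^2 - 2*j^2*n + j*n^3 + j*n^2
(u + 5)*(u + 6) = u^2 + 11*u + 30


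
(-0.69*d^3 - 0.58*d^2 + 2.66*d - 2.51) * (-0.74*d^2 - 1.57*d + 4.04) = 0.5106*d^5 + 1.5125*d^4 - 3.8454*d^3 - 4.662*d^2 + 14.6871*d - 10.1404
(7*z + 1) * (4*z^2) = 28*z^3 + 4*z^2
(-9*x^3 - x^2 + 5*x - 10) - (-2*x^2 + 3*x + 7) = -9*x^3 + x^2 + 2*x - 17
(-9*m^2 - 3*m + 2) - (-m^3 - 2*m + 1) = m^3 - 9*m^2 - m + 1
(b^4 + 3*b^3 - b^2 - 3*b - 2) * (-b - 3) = -b^5 - 6*b^4 - 8*b^3 + 6*b^2 + 11*b + 6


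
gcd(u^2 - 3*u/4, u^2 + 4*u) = u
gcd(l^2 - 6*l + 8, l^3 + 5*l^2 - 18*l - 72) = l - 4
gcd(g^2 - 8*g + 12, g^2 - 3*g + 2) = g - 2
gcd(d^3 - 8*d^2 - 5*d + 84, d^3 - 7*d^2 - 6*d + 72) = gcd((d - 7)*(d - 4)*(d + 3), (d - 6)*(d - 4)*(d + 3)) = d^2 - d - 12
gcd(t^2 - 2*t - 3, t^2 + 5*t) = 1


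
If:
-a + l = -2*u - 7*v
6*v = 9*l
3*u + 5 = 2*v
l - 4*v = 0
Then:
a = -10/3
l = 0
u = -5/3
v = 0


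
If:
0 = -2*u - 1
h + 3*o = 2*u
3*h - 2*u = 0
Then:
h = -1/3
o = -2/9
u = -1/2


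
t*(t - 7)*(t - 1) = t^3 - 8*t^2 + 7*t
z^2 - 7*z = z*(z - 7)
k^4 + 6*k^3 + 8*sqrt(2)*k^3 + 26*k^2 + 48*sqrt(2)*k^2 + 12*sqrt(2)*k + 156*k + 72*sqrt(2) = (k + 6)*(k + sqrt(2))^2*(k + 6*sqrt(2))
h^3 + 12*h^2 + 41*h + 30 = (h + 1)*(h + 5)*(h + 6)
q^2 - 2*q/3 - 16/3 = (q - 8/3)*(q + 2)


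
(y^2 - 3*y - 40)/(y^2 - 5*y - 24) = (y + 5)/(y + 3)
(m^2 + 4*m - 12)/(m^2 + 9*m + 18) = (m - 2)/(m + 3)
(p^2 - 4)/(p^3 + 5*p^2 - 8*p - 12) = (p + 2)/(p^2 + 7*p + 6)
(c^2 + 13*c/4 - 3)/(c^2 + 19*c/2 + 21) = (4*c^2 + 13*c - 12)/(2*(2*c^2 + 19*c + 42))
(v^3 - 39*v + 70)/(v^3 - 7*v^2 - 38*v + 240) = (v^2 + 5*v - 14)/(v^2 - 2*v - 48)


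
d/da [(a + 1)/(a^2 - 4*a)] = (-a^2 - 2*a + 4)/(a^2*(a^2 - 8*a + 16))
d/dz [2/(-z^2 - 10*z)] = 4*(z + 5)/(z^2*(z + 10)^2)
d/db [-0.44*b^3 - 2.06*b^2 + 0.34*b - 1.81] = -1.32*b^2 - 4.12*b + 0.34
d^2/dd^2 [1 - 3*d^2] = -6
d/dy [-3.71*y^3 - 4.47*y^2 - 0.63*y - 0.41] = -11.13*y^2 - 8.94*y - 0.63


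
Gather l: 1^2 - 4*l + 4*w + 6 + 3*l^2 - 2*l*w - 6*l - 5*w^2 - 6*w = 3*l^2 + l*(-2*w - 10) - 5*w^2 - 2*w + 7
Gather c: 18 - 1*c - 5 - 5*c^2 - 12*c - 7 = -5*c^2 - 13*c + 6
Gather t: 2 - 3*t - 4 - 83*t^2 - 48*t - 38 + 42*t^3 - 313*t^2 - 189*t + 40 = 42*t^3 - 396*t^2 - 240*t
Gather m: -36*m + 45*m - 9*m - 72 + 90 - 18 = 0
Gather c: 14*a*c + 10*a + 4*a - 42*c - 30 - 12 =14*a + c*(14*a - 42) - 42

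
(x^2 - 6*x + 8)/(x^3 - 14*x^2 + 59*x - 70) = (x - 4)/(x^2 - 12*x + 35)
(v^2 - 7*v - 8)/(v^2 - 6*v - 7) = (v - 8)/(v - 7)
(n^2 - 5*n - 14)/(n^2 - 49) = (n + 2)/(n + 7)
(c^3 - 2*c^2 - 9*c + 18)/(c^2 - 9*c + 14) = (c^2 - 9)/(c - 7)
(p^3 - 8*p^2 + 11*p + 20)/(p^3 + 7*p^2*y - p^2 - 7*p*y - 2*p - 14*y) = (p^2 - 9*p + 20)/(p^2 + 7*p*y - 2*p - 14*y)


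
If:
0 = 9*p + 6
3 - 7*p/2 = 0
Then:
No Solution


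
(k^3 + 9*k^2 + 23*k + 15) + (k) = k^3 + 9*k^2 + 24*k + 15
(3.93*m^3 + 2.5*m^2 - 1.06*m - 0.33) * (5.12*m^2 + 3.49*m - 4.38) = 20.1216*m^5 + 26.5157*m^4 - 13.9156*m^3 - 16.339*m^2 + 3.4911*m + 1.4454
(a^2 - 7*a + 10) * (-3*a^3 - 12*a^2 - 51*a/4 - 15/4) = -3*a^5 + 9*a^4 + 165*a^3/4 - 69*a^2/2 - 405*a/4 - 75/2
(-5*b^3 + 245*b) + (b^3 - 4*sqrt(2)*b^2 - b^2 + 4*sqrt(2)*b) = -4*b^3 - 4*sqrt(2)*b^2 - b^2 + 4*sqrt(2)*b + 245*b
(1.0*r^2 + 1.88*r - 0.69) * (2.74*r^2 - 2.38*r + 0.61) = 2.74*r^4 + 2.7712*r^3 - 5.755*r^2 + 2.789*r - 0.4209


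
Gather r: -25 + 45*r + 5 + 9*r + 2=54*r - 18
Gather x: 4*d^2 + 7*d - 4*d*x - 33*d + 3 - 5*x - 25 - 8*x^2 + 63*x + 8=4*d^2 - 26*d - 8*x^2 + x*(58 - 4*d) - 14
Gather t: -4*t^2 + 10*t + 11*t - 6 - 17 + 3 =-4*t^2 + 21*t - 20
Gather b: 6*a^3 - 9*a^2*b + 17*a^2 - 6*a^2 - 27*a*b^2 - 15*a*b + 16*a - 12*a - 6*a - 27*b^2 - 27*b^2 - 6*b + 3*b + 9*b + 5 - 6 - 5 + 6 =6*a^3 + 11*a^2 - 2*a + b^2*(-27*a - 54) + b*(-9*a^2 - 15*a + 6)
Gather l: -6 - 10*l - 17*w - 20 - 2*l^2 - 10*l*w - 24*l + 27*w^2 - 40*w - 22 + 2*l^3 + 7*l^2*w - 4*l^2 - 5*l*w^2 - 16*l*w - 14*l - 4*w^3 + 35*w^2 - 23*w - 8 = 2*l^3 + l^2*(7*w - 6) + l*(-5*w^2 - 26*w - 48) - 4*w^3 + 62*w^2 - 80*w - 56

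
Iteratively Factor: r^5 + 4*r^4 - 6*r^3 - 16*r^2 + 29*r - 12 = (r - 1)*(r^4 + 5*r^3 - r^2 - 17*r + 12) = (r - 1)*(r + 3)*(r^3 + 2*r^2 - 7*r + 4) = (r - 1)^2*(r + 3)*(r^2 + 3*r - 4) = (r - 1)^2*(r + 3)*(r + 4)*(r - 1)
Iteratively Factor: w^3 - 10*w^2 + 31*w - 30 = (w - 3)*(w^2 - 7*w + 10) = (w - 5)*(w - 3)*(w - 2)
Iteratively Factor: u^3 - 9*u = (u - 3)*(u^2 + 3*u) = u*(u - 3)*(u + 3)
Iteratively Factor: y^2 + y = (y + 1)*(y)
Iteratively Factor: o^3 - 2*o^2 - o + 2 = (o - 1)*(o^2 - o - 2) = (o - 2)*(o - 1)*(o + 1)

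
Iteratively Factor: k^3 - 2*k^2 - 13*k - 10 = (k + 1)*(k^2 - 3*k - 10) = (k + 1)*(k + 2)*(k - 5)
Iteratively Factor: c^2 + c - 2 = (c + 2)*(c - 1)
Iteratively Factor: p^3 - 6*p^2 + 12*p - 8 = (p - 2)*(p^2 - 4*p + 4) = (p - 2)^2*(p - 2)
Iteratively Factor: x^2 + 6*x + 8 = (x + 4)*(x + 2)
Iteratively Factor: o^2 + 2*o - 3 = (o + 3)*(o - 1)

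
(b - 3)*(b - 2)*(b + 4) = b^3 - b^2 - 14*b + 24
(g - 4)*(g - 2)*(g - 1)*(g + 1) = g^4 - 6*g^3 + 7*g^2 + 6*g - 8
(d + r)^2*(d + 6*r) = d^3 + 8*d^2*r + 13*d*r^2 + 6*r^3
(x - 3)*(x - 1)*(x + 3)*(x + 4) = x^4 + 3*x^3 - 13*x^2 - 27*x + 36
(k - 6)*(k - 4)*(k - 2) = k^3 - 12*k^2 + 44*k - 48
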